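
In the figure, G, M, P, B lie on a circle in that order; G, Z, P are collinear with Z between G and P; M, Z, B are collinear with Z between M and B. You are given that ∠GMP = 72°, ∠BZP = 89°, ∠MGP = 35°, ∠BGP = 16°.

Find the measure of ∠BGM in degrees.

∠BGM = 51°

1. ∠GZM = 89°  [vertical angles at Z]
2. ∠BZG = 91°  [linear pair at Z on GP]
3. ∠BMG = 56°  [△GZM]
4. ∠GBM = 73°  [△GZB]
5. ∠BGM = 51°  [△GMB]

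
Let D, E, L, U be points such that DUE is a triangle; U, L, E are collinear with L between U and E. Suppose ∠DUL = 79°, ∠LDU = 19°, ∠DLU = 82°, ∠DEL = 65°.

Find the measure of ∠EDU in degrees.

∠EDU = 36°

1. ∠DUE = 79°  [L on ray UE]
2. ∠DEU = 65°  [L on ray EU]
3. ∠EDU = 36°  [△DUE]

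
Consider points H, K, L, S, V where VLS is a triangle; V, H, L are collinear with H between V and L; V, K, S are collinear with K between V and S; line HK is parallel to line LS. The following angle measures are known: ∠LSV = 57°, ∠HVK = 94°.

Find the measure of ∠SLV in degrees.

∠SLV = 29°

1. ∠HKV = 57°  [HK∥LS, corresponding at K]
2. ∠KHV = 29°  [△VHK]
3. ∠SLV = 29°  [HK∥LS, corresponding at H]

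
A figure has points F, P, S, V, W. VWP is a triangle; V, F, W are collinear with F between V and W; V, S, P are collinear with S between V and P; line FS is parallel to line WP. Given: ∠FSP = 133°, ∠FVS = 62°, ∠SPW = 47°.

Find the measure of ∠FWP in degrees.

∠FWP = 71°

1. ∠FSV = 47°  [linear pair at S on VP]
2. ∠SFV = 71°  [△VFS]
3. ∠SFW = 109°  [linear pair at F on VW]
4. ∠FWP = 71°  [FS∥WP, co-interior at W–F]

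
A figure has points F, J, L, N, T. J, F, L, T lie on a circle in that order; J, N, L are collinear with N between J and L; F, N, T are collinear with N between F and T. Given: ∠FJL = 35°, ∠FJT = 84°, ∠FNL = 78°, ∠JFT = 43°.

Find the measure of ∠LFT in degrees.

∠LFT = 49°

1. ∠FTL = 35°  [same arc FL]
2. ∠FLT = 96°  [cyclic JFLT, opposite ∠J+∠L]
3. ∠LFT = 49°  [△FLT]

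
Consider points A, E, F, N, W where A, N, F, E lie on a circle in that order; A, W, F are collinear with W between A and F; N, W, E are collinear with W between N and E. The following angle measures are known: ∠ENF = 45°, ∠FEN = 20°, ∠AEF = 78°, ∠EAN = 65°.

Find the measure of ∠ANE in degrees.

∠ANE = 57°

1. ∠EAF = 45°  [same arc FE]
2. ∠AFE = 57°  [△AFE]
3. ∠ANE = 57°  [same arc AE]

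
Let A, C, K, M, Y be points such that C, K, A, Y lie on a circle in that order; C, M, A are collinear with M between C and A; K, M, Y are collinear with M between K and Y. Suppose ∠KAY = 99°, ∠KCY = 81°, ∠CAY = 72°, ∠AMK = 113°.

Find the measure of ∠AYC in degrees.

∠AYC = 68°

1. ∠CKY = 72°  [same arc CY]
2. ∠CMY = 113°  [vertical angles at M]
3. ∠CYK = 27°  [△CKY]
4. ∠ACY = 40°  [△CMY]
5. ∠AYC = 68°  [△CAY]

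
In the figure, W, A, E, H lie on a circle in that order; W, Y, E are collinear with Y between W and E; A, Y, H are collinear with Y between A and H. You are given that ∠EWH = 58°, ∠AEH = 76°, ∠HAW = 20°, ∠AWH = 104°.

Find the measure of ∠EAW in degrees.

∠EAW = 78°

1. ∠EAH = 58°  [same arc EH]
2. ∠AHE = 46°  [△AEH]
3. ∠AHW = 56°  [△WAH]
4. ∠AWE = 46°  [same arc AE]
5. ∠AEW = 56°  [same arc WA]
6. ∠EAW = 78°  [△WAE]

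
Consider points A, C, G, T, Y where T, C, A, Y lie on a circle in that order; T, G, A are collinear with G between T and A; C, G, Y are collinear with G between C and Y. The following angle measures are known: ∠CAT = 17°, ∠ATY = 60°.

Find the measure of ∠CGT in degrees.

∠CGT = 77°

1. ∠ACY = 60°  [same arc AY]
2. ∠AGC = 103°  [△CGA]
3. ∠CGT = 77°  [linear pair at G on TA]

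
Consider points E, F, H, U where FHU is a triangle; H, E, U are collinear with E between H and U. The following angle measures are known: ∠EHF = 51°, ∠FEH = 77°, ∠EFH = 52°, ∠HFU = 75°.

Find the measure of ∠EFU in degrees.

∠EFU = 23°

1. ∠FHU = 51°  [E on ray HU]
2. ∠FEU = 103°  [linear pair at E on HU]
3. ∠FUH = 54°  [△FHU]
4. ∠EUF = 54°  [E on ray UH]
5. ∠EFU = 23°  [△FEU]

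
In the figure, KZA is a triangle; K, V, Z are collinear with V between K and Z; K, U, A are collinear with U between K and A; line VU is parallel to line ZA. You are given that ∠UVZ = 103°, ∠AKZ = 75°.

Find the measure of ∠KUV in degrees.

1. ∠KVU = 77°  [linear pair at V on KZ]
2. ∠UKV = 75°  [V on KZ, U on KA]
3. ∠KUV = 28°  [△KVU]

∠KUV = 28°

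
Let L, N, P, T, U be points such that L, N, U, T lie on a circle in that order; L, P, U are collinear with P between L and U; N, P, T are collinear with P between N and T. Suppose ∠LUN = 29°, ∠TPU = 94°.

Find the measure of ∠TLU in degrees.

1. ∠LTN = 29°  [same arc LN]
2. ∠LPT = 86°  [linear pair at P on LU]
3. ∠TLU = 65°  [△LPT]

∠TLU = 65°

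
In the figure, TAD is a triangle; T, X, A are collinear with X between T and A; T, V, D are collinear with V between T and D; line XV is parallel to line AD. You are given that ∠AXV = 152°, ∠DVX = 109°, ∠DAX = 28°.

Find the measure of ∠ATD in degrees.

∠ATD = 81°

1. ∠TVX = 71°  [linear pair at V on TD]
2. ∠DAT = 28°  [X on ray AT]
3. ∠ADT = 71°  [XV∥AD, corresponding at V]
4. ∠ATD = 81°  [△TAD]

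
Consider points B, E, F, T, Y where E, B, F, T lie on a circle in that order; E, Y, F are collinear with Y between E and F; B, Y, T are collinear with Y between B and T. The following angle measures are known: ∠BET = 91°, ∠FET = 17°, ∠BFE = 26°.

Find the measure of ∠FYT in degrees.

∠FYT = 43°

1. ∠BTE = 26°  [same arc EB]
2. ∠EYT = 137°  [△EYT]
3. ∠FYT = 43°  [linear pair at Y on EF]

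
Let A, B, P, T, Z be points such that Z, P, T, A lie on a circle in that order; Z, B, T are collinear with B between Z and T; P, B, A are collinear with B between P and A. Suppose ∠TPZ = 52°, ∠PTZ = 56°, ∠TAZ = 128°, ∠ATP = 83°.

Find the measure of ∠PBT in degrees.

1. ∠PZT = 72°  [△ZPT]
2. ∠PAT = 72°  [same arc PT]
3. ∠APT = 25°  [△PTA]
4. ∠PBT = 99°  [△PBT]

∠PBT = 99°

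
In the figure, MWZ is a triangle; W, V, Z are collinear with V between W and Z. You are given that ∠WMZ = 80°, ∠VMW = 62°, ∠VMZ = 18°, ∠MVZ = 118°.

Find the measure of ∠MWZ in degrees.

∠MWZ = 56°

1. ∠MZV = 44°  [△MVZ]
2. ∠MZW = 44°  [V on ray ZW]
3. ∠MWZ = 56°  [△MWZ]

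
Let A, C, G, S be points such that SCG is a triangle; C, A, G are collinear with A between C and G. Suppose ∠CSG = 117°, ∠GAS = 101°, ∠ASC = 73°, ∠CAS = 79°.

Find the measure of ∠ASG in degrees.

1. ∠ACS = 28°  [△SCA]
2. ∠GCS = 28°  [A on ray CG]
3. ∠CGS = 35°  [△SCG]
4. ∠AGS = 35°  [A on ray GC]
5. ∠ASG = 44°  [△SAG]

∠ASG = 44°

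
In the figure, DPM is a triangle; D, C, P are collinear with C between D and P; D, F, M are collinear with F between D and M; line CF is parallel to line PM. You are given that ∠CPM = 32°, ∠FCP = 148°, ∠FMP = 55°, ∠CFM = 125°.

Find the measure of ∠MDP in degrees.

∠MDP = 93°

1. ∠DPM = 32°  [C on ray PD]
2. ∠DMP = 55°  [F on ray MD]
3. ∠MDP = 93°  [△DPM]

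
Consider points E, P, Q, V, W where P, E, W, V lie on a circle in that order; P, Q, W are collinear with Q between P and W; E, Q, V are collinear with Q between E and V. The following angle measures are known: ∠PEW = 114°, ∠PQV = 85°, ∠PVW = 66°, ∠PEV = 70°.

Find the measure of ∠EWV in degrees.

∠EWV = 121°

1. ∠VQW = 95°  [linear pair at Q on PW]
2. ∠PWV = 70°  [same arc PV]
3. ∠EVW = 15°  [△WQV]
4. ∠VPW = 44°  [△PWV]
5. ∠VEW = 44°  [same arc WV]
6. ∠EWV = 121°  [△EWV]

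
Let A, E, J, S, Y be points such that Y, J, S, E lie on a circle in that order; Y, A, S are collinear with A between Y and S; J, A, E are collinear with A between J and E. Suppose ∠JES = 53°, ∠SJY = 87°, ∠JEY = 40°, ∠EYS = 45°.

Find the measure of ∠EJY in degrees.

1. ∠SEY = 93°  [cyclic YJSE, opposite ∠J+∠E]
2. ∠ESY = 42°  [△YSE]
3. ∠EJY = 42°  [same arc YE]

∠EJY = 42°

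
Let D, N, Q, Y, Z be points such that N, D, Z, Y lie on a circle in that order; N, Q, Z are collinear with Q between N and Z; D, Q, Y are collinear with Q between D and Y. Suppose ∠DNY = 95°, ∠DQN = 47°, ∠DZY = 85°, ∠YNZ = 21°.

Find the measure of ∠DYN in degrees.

1. ∠YQZ = 47°  [vertical angles at Q]
2. ∠NQY = 133°  [linear pair at Q on NZ]
3. ∠DYN = 26°  [△NQY]

∠DYN = 26°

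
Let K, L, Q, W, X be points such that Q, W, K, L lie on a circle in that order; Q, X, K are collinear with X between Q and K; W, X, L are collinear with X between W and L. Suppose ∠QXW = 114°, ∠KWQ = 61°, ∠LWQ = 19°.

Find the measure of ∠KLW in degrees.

∠KLW = 47°

1. ∠KXL = 114°  [vertical angles at X]
2. ∠LKQ = 19°  [same arc QL]
3. ∠KLW = 47°  [△KXL]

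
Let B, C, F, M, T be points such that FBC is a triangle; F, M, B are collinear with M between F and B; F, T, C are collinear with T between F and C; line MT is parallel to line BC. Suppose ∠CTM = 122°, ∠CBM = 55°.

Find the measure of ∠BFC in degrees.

1. ∠FTM = 58°  [linear pair at T on FC]
2. ∠CBF = 55°  [M on ray BF]
3. ∠BCF = 58°  [MT∥BC, corresponding at T]
4. ∠BFC = 67°  [△FBC]

∠BFC = 67°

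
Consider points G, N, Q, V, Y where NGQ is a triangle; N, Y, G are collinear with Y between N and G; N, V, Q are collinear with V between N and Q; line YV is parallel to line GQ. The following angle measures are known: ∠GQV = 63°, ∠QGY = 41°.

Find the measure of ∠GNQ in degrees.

1. ∠GQN = 63°  [V on ray QN]
2. ∠NGQ = 41°  [Y on ray GN]
3. ∠GNQ = 76°  [△NGQ]

∠GNQ = 76°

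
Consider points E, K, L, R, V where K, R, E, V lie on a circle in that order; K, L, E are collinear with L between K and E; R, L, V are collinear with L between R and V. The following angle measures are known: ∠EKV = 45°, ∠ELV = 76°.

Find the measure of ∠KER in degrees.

∠KER = 31°

1. ∠ERV = 45°  [same arc EV]
2. ∠KLR = 76°  [vertical angles at L]
3. ∠ELR = 104°  [linear pair at L on KE]
4. ∠KER = 31°  [△RLE]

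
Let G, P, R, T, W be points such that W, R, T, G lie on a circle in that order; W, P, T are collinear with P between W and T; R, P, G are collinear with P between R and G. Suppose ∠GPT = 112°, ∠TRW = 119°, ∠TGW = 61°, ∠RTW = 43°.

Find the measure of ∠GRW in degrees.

∠GRW = 50°

1. ∠RPW = 112°  [vertical angles at P]
2. ∠RWT = 18°  [△WRT]
3. ∠GRW = 50°  [△WPR]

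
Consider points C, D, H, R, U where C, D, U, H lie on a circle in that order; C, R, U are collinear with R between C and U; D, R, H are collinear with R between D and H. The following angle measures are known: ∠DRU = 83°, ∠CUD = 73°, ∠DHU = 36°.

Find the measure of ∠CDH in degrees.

∠CDH = 47°

1. ∠CRD = 97°  [linear pair at R on CU]
2. ∠DCU = 36°  [same arc DU]
3. ∠CDH = 47°  [△CRD]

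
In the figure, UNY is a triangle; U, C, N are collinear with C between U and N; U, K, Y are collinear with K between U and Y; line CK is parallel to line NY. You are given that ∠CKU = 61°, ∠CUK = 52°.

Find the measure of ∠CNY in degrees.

1. ∠KCU = 67°  [△UCK]
2. ∠KCN = 113°  [linear pair at C on UN]
3. ∠CNY = 67°  [CK∥NY, co-interior at N–C]

∠CNY = 67°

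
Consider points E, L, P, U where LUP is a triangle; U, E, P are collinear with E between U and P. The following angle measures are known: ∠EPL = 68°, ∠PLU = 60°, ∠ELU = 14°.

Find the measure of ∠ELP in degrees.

1. ∠LPU = 68°  [E on ray PU]
2. ∠LUP = 52°  [△LUP]
3. ∠EUL = 52°  [E on ray UP]
4. ∠LEU = 114°  [△LUE]
5. ∠LEP = 66°  [linear pair at E on UP]
6. ∠ELP = 46°  [△LEP]

∠ELP = 46°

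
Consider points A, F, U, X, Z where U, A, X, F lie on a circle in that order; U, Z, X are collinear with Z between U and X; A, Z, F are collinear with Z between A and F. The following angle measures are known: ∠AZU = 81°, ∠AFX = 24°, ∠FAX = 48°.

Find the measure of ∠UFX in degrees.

∠UFX = 57°

1. ∠FZX = 81°  [vertical angles at Z]
2. ∠FXU = 75°  [△XZF]
3. ∠FUX = 48°  [same arc XF]
4. ∠UFX = 57°  [△UXF]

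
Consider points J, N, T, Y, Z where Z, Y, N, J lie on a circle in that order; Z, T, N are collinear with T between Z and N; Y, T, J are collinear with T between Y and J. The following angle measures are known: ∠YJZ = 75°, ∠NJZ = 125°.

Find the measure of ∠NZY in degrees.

∠NZY = 50°

1. ∠YNZ = 75°  [same arc ZY]
2. ∠NYZ = 55°  [cyclic ZYNJ, opposite ∠Y+∠J]
3. ∠NZY = 50°  [△ZYN]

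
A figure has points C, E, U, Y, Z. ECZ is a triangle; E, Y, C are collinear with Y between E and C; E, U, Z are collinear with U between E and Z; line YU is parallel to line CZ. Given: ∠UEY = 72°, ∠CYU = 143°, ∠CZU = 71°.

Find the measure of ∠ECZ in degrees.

1. ∠CEZ = 72°  [Y on EC, U on EZ]
2. ∠CZE = 71°  [U on ray ZE]
3. ∠ECZ = 37°  [△ECZ]

∠ECZ = 37°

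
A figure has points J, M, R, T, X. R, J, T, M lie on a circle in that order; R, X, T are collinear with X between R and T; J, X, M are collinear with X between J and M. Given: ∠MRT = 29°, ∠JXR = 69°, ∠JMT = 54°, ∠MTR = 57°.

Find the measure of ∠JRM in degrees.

1. ∠MJT = 29°  [same arc TM]
2. ∠JTM = 97°  [△JTM]
3. ∠JRM = 83°  [cyclic RJTM, opposite ∠R+∠T]

∠JRM = 83°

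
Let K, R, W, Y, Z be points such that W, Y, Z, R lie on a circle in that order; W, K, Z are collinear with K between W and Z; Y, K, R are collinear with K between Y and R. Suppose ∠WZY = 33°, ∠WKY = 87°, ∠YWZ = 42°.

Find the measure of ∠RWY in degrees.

∠RWY = 96°

1. ∠WRY = 33°  [same arc WY]
2. ∠RYW = 51°  [△WKY]
3. ∠RWY = 96°  [△WYR]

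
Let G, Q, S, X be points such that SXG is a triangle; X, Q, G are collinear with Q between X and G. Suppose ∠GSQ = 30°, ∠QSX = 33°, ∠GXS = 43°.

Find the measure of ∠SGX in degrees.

∠SGX = 74°

1. ∠QXS = 43°  [Q on ray XG]
2. ∠SQX = 104°  [△SXQ]
3. ∠GQS = 76°  [linear pair at Q on XG]
4. ∠QGS = 74°  [△SQG]
5. ∠SGX = 74°  [Q on ray GX]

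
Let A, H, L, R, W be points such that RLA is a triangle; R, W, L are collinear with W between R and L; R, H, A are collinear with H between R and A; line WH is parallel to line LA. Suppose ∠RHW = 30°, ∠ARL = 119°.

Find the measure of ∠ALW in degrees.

1. ∠LAR = 30°  [WH∥LA, corresponding at H]
2. ∠ALR = 31°  [△RLA]
3. ∠ALW = 31°  [W on ray LR]

∠ALW = 31°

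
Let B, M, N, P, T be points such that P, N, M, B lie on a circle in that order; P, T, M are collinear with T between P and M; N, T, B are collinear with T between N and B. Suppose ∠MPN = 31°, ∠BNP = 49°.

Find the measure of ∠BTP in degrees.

∠BTP = 80°

1. ∠MBN = 31°  [same arc NM]
2. ∠BMP = 49°  [same arc PB]
3. ∠BTM = 100°  [△MTB]
4. ∠BTP = 80°  [linear pair at T on PM]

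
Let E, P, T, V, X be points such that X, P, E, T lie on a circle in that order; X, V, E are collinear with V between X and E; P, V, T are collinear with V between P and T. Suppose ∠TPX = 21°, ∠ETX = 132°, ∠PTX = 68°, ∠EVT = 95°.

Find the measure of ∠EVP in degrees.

∠EVP = 85°

1. ∠TEX = 21°  [same arc XT]
2. ∠EXT = 27°  [△XET]
3. ∠PEX = 68°  [same arc XP]
4. ∠EPT = 27°  [same arc ET]
5. ∠EVP = 85°  [△PVE]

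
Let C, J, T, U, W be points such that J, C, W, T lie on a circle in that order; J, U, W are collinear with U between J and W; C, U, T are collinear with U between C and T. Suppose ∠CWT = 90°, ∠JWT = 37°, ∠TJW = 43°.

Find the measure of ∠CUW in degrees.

1. ∠CJT = 90°  [cyclic JCWT, opposite ∠J+∠W]
2. ∠JCT = 37°  [same arc JT]
3. ∠TCW = 43°  [same arc WT]
4. ∠CTJ = 53°  [△JCT]
5. ∠CWJ = 53°  [same arc JC]
6. ∠CUW = 84°  [△CUW]

∠CUW = 84°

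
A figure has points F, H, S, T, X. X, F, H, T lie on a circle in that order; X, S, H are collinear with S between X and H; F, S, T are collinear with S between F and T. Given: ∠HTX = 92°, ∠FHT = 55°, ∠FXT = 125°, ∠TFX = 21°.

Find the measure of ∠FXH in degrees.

1. ∠HFX = 88°  [cyclic XFHT, opposite ∠F+∠T]
2. ∠FTX = 34°  [△XFT]
3. ∠FHX = 34°  [same arc XF]
4. ∠FXH = 58°  [△XFH]

∠FXH = 58°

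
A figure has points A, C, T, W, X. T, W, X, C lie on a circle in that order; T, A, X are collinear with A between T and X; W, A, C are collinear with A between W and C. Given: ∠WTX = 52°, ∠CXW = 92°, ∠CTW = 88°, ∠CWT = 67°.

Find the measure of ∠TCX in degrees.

1. ∠WCX = 52°  [same arc WX]
2. ∠CWX = 36°  [△WXC]
3. ∠CXT = 67°  [same arc TC]
4. ∠CTX = 36°  [same arc XC]
5. ∠TCX = 77°  [△TXC]

∠TCX = 77°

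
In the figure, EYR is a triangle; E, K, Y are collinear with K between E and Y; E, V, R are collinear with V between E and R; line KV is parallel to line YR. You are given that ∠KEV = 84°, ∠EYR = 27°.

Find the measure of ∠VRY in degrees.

∠VRY = 69°

1. ∠REY = 84°  [K on EY, V on ER]
2. ∠ERY = 69°  [△EYR]
3. ∠VRY = 69°  [V on ray RE]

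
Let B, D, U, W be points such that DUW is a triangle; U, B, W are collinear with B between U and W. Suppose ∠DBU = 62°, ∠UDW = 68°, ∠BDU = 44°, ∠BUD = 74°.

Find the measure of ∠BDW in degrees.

1. ∠DBW = 118°  [linear pair at B on UW]
2. ∠DUW = 74°  [B on ray UW]
3. ∠DWU = 38°  [△DUW]
4. ∠BWD = 38°  [B on ray WU]
5. ∠BDW = 24°  [△DBW]

∠BDW = 24°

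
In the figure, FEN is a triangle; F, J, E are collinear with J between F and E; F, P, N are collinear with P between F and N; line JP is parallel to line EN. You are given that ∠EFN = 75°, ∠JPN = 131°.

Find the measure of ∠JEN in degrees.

1. ∠JFP = 75°  [J on FE, P on FN]
2. ∠FPJ = 49°  [linear pair at P on FN]
3. ∠FJP = 56°  [△FJP]
4. ∠EJP = 124°  [linear pair at J on FE]
5. ∠JEN = 56°  [JP∥EN, co-interior at E–J]

∠JEN = 56°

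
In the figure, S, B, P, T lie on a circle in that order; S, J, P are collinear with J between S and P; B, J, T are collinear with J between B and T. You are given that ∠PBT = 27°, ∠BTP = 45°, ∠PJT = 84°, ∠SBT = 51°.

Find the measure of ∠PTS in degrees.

1. ∠PST = 27°  [same arc PT]
2. ∠SPT = 51°  [△PJT]
3. ∠PTS = 102°  [△SPT]

∠PTS = 102°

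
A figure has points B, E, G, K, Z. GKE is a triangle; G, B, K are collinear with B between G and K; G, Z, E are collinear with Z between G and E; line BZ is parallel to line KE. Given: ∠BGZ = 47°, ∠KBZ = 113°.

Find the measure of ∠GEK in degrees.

∠GEK = 66°

1. ∠GBZ = 67°  [linear pair at B on GK]
2. ∠BZG = 66°  [△GBZ]
3. ∠GEK = 66°  [BZ∥KE, corresponding at Z]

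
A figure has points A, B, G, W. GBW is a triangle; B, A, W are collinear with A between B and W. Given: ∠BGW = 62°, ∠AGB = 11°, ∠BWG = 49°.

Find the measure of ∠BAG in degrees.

1. ∠GBW = 69°  [△GBW]
2. ∠ABG = 69°  [A on ray BW]
3. ∠BAG = 100°  [△GBA]

∠BAG = 100°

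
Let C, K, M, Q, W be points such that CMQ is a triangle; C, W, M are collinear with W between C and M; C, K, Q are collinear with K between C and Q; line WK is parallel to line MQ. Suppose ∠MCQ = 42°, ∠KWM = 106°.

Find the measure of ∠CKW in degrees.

1. ∠KCW = 42°  [W on CM, K on CQ]
2. ∠CWK = 74°  [linear pair at W on CM]
3. ∠CKW = 64°  [△CWK]

∠CKW = 64°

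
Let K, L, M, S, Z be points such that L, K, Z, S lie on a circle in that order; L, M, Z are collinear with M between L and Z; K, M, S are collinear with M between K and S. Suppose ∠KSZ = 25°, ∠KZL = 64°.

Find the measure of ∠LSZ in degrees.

1. ∠KLZ = 25°  [same arc KZ]
2. ∠LKZ = 91°  [△LKZ]
3. ∠LSZ = 89°  [cyclic LKZS, opposite ∠K+∠S]

∠LSZ = 89°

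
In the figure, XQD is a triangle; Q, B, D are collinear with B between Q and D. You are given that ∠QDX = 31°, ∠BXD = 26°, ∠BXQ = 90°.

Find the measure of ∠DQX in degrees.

1. ∠BDX = 31°  [B on ray DQ]
2. ∠DBX = 123°  [△XBD]
3. ∠QBX = 57°  [linear pair at B on QD]
4. ∠BQX = 33°  [△XQB]
5. ∠DQX = 33°  [B on ray QD]

∠DQX = 33°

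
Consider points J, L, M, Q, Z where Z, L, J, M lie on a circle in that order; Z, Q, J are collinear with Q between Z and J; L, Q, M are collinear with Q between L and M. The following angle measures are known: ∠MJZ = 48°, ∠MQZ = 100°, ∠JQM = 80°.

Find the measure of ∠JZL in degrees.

∠JZL = 52°

1. ∠MLZ = 48°  [same arc ZM]
2. ∠LQZ = 80°  [vertical angles at Q]
3. ∠JZL = 52°  [△ZQL]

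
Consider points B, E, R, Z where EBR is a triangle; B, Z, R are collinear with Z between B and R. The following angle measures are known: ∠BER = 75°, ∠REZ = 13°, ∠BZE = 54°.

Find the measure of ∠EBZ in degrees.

∠EBZ = 64°

1. ∠EZR = 126°  [linear pair at Z on BR]
2. ∠ERZ = 41°  [△EZR]
3. ∠BRE = 41°  [Z on ray RB]
4. ∠EBR = 64°  [△EBR]
5. ∠EBZ = 64°  [Z on ray BR]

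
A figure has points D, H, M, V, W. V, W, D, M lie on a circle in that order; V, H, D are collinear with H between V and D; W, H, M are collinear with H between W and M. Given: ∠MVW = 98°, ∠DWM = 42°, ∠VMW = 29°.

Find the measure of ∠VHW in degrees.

∠VHW = 71°

1. ∠MDW = 82°  [cyclic VWDM, opposite ∠V+∠D]
2. ∠MWV = 53°  [△VWM]
3. ∠DMW = 56°  [△WDM]
4. ∠DVW = 56°  [same arc WD]
5. ∠VHW = 71°  [△VHW]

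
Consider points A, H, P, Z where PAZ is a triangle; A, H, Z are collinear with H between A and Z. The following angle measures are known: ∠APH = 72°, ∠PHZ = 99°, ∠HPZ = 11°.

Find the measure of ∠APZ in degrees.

1. ∠HZP = 70°  [△PHZ]
2. ∠AHP = 81°  [linear pair at H on AZ]
3. ∠AZP = 70°  [H on ray ZA]
4. ∠HAP = 27°  [△PAH]
5. ∠PAZ = 27°  [H on ray AZ]
6. ∠APZ = 83°  [△PAZ]

∠APZ = 83°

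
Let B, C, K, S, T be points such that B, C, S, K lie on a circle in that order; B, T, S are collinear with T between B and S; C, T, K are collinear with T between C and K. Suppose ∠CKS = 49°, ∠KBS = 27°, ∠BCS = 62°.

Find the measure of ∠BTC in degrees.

1. ∠CBS = 49°  [same arc CS]
2. ∠KCS = 27°  [same arc SK]
3. ∠BSC = 69°  [△BCS]
4. ∠CTS = 84°  [△CTS]
5. ∠BTC = 96°  [linear pair at T on BS]

∠BTC = 96°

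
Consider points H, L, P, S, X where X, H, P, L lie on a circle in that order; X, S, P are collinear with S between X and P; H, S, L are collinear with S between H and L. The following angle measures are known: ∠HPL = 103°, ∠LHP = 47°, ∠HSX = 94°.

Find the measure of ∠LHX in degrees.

1. ∠HLP = 30°  [△HPL]
2. ∠HXP = 30°  [same arc HP]
3. ∠LHX = 56°  [△XSH]

∠LHX = 56°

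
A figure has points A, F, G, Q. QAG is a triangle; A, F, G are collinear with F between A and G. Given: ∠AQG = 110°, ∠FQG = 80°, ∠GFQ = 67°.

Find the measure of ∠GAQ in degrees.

1. ∠FGQ = 33°  [△QFG]
2. ∠AGQ = 33°  [F on ray GA]
3. ∠GAQ = 37°  [△QAG]

∠GAQ = 37°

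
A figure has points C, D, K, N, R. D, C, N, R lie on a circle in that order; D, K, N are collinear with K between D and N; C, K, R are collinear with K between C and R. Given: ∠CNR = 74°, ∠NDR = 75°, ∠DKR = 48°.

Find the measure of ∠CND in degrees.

1. ∠NCR = 75°  [same arc NR]
2. ∠CKN = 48°  [vertical angles at K]
3. ∠CND = 57°  [△CKN]

∠CND = 57°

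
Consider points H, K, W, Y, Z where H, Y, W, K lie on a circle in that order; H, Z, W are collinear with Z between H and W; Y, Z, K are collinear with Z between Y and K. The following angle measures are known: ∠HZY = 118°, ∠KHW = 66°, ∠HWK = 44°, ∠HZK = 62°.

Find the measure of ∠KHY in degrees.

∠KHY = 84°

1. ∠HKY = 52°  [△HZK]
2. ∠HYK = 44°  [same arc HK]
3. ∠KHY = 84°  [△HYK]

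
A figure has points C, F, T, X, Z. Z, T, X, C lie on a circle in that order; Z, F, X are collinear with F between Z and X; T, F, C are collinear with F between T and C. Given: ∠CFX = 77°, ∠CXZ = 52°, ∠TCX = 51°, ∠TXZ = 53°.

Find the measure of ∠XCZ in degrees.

∠XCZ = 104°

1. ∠TZX = 51°  [same arc TX]
2. ∠XTZ = 76°  [△ZTX]
3. ∠XCZ = 104°  [cyclic ZTXC, opposite ∠T+∠C]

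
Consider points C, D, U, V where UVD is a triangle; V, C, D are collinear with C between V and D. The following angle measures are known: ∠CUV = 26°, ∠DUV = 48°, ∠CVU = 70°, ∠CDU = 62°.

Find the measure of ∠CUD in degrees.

1. ∠UCV = 84°  [△UVC]
2. ∠DCU = 96°  [linear pair at C on VD]
3. ∠CUD = 22°  [△UCD]

∠CUD = 22°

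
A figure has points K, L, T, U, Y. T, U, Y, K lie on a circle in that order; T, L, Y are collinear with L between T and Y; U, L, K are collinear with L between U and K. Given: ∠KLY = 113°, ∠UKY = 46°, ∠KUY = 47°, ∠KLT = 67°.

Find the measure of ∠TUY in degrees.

∠TUY = 68°

1. ∠KYT = 21°  [△YLK]
2. ∠KTY = 47°  [same arc YK]
3. ∠TKY = 112°  [△TYK]
4. ∠TUY = 68°  [cyclic TUYK, opposite ∠U+∠K]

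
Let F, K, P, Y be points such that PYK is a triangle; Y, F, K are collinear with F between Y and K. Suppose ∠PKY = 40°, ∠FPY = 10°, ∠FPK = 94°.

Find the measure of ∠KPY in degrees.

1. ∠FKP = 40°  [F on ray KY]
2. ∠KFP = 46°  [△PFK]
3. ∠PFY = 134°  [linear pair at F on YK]
4. ∠FYP = 36°  [△PYF]
5. ∠KYP = 36°  [F on ray YK]
6. ∠KPY = 104°  [△PYK]

∠KPY = 104°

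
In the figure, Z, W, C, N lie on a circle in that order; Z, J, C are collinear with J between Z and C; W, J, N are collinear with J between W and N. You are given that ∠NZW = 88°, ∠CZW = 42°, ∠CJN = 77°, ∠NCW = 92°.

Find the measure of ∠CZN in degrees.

∠CZN = 46°

1. ∠CNW = 42°  [same arc WC]
2. ∠CWN = 46°  [△WCN]
3. ∠CZN = 46°  [same arc CN]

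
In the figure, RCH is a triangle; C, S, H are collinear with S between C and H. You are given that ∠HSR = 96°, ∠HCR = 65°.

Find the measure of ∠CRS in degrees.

1. ∠CSR = 84°  [linear pair at S on CH]
2. ∠RCS = 65°  [S on ray CH]
3. ∠CRS = 31°  [△RCS]

∠CRS = 31°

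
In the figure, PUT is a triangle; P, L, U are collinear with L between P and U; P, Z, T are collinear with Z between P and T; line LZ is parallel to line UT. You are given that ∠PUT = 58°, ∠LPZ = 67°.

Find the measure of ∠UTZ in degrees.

1. ∠PLZ = 58°  [LZ∥UT, corresponding at L]
2. ∠LZP = 55°  [△PLZ]
3. ∠LZT = 125°  [linear pair at Z on PT]
4. ∠UTZ = 55°  [LZ∥UT, co-interior at T–Z]

∠UTZ = 55°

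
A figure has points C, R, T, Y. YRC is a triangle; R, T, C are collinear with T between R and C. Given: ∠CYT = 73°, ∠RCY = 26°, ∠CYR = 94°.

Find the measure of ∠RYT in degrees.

∠RYT = 21°

1. ∠CRY = 60°  [△YRC]
2. ∠TCY = 26°  [T on ray CR]
3. ∠TRY = 60°  [T on ray RC]
4. ∠CTY = 81°  [△YTC]
5. ∠RTY = 99°  [linear pair at T on RC]
6. ∠RYT = 21°  [△YRT]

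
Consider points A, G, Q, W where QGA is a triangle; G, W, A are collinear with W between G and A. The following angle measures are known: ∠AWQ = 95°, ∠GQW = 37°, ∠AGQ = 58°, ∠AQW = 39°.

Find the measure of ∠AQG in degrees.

∠AQG = 76°

1. ∠QAW = 46°  [△QWA]
2. ∠GAQ = 46°  [W on ray AG]
3. ∠AQG = 76°  [△QGA]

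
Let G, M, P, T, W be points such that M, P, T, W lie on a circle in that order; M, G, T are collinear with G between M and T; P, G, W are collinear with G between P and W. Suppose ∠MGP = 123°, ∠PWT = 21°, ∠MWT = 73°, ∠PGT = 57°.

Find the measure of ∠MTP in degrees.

1. ∠PMT = 21°  [same arc PT]
2. ∠MPT = 107°  [cyclic MPTW, opposite ∠P+∠W]
3. ∠MTP = 52°  [△MPT]

∠MTP = 52°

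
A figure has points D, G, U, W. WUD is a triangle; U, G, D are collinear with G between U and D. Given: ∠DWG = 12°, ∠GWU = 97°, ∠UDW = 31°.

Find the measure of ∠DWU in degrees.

1. ∠GDW = 31°  [G on ray DU]
2. ∠DGW = 137°  [△WGD]
3. ∠UGW = 43°  [linear pair at G on UD]
4. ∠GUW = 40°  [△WUG]
5. ∠DUW = 40°  [G on ray UD]
6. ∠DWU = 109°  [△WUD]

∠DWU = 109°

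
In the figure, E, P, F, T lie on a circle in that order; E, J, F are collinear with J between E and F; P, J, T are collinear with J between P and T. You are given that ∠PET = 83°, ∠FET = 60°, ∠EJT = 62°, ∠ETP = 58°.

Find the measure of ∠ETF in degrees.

1. ∠EPT = 39°  [△EPT]
2. ∠EFT = 39°  [same arc ET]
3. ∠ETF = 81°  [△EFT]

∠ETF = 81°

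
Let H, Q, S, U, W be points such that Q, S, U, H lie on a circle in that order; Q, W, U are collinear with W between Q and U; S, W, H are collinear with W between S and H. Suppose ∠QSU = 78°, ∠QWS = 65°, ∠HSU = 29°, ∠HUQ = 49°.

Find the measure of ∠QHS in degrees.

∠QHS = 36°

1. ∠HWU = 65°  [vertical angles at W]
2. ∠HQU = 29°  [same arc UH]
3. ∠HWQ = 115°  [linear pair at W on QU]
4. ∠QHS = 36°  [△QWH]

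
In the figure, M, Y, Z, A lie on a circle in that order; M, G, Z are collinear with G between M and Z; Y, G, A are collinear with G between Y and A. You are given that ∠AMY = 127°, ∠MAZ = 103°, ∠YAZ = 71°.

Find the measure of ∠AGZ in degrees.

1. ∠AZY = 53°  [cyclic MYZA, opposite ∠M+∠Z]
2. ∠AYZ = 56°  [△YZA]
3. ∠AMZ = 56°  [same arc ZA]
4. ∠AZM = 21°  [△MZA]
5. ∠AGZ = 88°  [△ZGA]

∠AGZ = 88°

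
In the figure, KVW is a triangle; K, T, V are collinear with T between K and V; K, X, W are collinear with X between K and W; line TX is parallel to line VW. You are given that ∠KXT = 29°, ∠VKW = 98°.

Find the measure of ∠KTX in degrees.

∠KTX = 53°

1. ∠KWV = 29°  [TX∥VW, corresponding at X]
2. ∠KVW = 53°  [△KVW]
3. ∠KTX = 53°  [TX∥VW, corresponding at T]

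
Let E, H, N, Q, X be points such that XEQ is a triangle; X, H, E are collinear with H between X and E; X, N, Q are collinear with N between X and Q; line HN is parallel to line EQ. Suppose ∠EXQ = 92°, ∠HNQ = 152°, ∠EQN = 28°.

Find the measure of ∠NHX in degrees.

∠NHX = 60°

1. ∠HXN = 92°  [H on XE, N on XQ]
2. ∠HNX = 28°  [linear pair at N on XQ]
3. ∠NHX = 60°  [△XHN]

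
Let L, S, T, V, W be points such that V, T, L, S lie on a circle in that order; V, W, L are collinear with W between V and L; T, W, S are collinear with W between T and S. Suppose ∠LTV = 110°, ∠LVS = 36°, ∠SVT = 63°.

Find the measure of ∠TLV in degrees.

1. ∠LTS = 36°  [same arc LS]
2. ∠SLT = 117°  [cyclic VTLS, opposite ∠V+∠L]
3. ∠LST = 27°  [△TLS]
4. ∠LVT = 27°  [same arc TL]
5. ∠TLV = 43°  [△VTL]

∠TLV = 43°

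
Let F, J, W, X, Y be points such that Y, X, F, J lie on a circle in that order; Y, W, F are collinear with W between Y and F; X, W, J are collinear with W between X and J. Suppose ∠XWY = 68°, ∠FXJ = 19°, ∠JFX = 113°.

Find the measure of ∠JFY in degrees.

∠JFY = 64°

1. ∠FWJ = 68°  [vertical angles at W]
2. ∠FJX = 48°  [△XFJ]
3. ∠JFY = 64°  [△FWJ]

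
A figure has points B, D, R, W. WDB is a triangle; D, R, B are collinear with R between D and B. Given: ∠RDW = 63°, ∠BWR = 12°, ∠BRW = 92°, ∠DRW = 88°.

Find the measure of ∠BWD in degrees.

∠BWD = 41°

1. ∠BDW = 63°  [R on ray DB]
2. ∠RBW = 76°  [△WRB]
3. ∠DBW = 76°  [R on ray BD]
4. ∠BWD = 41°  [△WDB]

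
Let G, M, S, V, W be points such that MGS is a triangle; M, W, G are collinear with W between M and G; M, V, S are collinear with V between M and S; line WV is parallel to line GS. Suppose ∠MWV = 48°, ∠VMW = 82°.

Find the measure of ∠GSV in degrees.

∠GSV = 50°

1. ∠MVW = 50°  [△MWV]
2. ∠SVW = 130°  [linear pair at V on MS]
3. ∠GSV = 50°  [WV∥GS, co-interior at S–V]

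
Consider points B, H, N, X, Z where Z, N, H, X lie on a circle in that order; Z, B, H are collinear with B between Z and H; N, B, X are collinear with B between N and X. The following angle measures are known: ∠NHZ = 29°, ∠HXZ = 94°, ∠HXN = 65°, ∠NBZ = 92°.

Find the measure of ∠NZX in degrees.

∠NZX = 128°

1. ∠NXZ = 29°  [same arc ZN]
2. ∠HZN = 65°  [same arc NH]
3. ∠XNZ = 23°  [△ZBN]
4. ∠NZX = 128°  [△ZNX]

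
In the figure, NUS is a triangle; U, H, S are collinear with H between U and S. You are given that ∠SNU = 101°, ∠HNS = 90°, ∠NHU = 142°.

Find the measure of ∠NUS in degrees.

∠NUS = 27°

1. ∠NHS = 38°  [linear pair at H on US]
2. ∠HSN = 52°  [△NHS]
3. ∠NSU = 52°  [H on ray SU]
4. ∠NUS = 27°  [△NUS]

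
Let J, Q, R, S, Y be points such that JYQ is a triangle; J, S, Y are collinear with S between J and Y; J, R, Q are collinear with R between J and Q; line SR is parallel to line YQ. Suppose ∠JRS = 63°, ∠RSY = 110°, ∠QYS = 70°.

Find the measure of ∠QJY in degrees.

1. ∠JQY = 63°  [SR∥YQ, corresponding at R]
2. ∠JYQ = 70°  [S on ray YJ]
3. ∠QJY = 47°  [△JYQ]

∠QJY = 47°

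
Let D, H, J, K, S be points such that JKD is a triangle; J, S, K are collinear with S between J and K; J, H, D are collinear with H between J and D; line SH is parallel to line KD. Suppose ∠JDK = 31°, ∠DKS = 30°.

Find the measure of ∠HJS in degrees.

1. ∠DKJ = 30°  [S on ray KJ]
2. ∠DJK = 119°  [△JKD]
3. ∠HJS = 119°  [S on JK, H on JD]

∠HJS = 119°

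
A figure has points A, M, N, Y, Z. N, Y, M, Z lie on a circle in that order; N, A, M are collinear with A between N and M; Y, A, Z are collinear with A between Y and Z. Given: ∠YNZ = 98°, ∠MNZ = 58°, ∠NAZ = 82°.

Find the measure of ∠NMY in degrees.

1. ∠MYZ = 58°  [same arc MZ]
2. ∠MAY = 82°  [vertical angles at A]
3. ∠NMY = 40°  [△YAM]

∠NMY = 40°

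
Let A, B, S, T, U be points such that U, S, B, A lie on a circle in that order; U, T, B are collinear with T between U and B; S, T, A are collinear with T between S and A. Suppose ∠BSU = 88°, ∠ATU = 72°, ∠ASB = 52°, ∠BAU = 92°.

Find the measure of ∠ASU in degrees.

1. ∠AUB = 52°  [same arc BA]
2. ∠ABU = 36°  [△UBA]
3. ∠ASU = 36°  [same arc UA]

∠ASU = 36°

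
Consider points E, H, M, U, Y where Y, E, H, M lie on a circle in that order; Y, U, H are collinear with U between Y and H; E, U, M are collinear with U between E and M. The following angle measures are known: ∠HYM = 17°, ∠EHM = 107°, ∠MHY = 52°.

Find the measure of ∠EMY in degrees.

∠EMY = 55°

1. ∠EYM = 73°  [cyclic YEHM, opposite ∠Y+∠H]
2. ∠MEY = 52°  [same arc YM]
3. ∠EMY = 55°  [△YEM]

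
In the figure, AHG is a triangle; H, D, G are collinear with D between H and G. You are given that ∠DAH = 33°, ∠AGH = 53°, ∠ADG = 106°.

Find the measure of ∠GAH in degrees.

∠GAH = 54°

1. ∠ADH = 74°  [linear pair at D on HG]
2. ∠AHD = 73°  [△AHD]
3. ∠AHG = 73°  [D on ray HG]
4. ∠GAH = 54°  [△AHG]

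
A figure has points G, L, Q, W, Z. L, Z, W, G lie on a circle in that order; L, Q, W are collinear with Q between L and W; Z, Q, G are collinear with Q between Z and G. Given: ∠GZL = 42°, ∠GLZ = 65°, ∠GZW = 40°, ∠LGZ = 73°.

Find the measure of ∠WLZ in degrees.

1. ∠GWZ = 115°  [cyclic LZWG, opposite ∠L+∠W]
2. ∠WGZ = 25°  [△ZWG]
3. ∠WLZ = 25°  [same arc ZW]

∠WLZ = 25°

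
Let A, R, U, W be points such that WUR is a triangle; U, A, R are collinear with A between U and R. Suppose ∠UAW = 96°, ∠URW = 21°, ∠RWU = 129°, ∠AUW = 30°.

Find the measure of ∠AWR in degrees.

∠AWR = 75°

1. ∠RAW = 84°  [linear pair at A on UR]
2. ∠ARW = 21°  [A on ray RU]
3. ∠AWR = 75°  [△WAR]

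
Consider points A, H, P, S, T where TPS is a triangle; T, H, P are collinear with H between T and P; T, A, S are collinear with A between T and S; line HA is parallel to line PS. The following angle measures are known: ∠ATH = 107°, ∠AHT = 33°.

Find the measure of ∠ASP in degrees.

∠ASP = 40°

1. ∠HAT = 40°  [△THA]
2. ∠HAS = 140°  [linear pair at A on TS]
3. ∠ASP = 40°  [HA∥PS, co-interior at S–A]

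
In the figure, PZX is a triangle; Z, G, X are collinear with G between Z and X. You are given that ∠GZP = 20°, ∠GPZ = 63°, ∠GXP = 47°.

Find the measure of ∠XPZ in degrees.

1. ∠PZX = 20°  [G on ray ZX]
2. ∠PXZ = 47°  [G on ray XZ]
3. ∠XPZ = 113°  [△PZX]

∠XPZ = 113°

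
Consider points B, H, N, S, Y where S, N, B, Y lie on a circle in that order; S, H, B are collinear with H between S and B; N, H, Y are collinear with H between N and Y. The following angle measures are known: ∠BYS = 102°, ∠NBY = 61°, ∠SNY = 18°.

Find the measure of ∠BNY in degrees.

1. ∠SBY = 18°  [same arc SY]
2. ∠BSY = 60°  [△SBY]
3. ∠BNY = 60°  [same arc BY]

∠BNY = 60°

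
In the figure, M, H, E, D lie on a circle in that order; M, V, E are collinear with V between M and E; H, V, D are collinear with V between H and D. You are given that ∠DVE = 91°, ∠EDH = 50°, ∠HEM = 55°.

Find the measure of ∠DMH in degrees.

1. ∠HVM = 91°  [vertical angles at V]
2. ∠EMH = 50°  [same arc HE]
3. ∠HDM = 55°  [same arc MH]
4. ∠DHM = 39°  [△MVH]
5. ∠DMH = 86°  [△MHD]

∠DMH = 86°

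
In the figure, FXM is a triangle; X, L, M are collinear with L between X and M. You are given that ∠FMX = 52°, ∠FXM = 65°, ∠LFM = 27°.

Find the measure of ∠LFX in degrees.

1. ∠FML = 52°  [L on ray MX]
2. ∠FXL = 65°  [L on ray XM]
3. ∠FLM = 101°  [△FLM]
4. ∠FLX = 79°  [linear pair at L on XM]
5. ∠LFX = 36°  [△FXL]

∠LFX = 36°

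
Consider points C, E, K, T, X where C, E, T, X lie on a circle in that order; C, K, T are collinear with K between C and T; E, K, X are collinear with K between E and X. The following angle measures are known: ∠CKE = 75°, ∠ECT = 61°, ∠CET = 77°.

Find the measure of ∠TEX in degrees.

1. ∠EKT = 105°  [linear pair at K on CT]
2. ∠CTE = 42°  [△CET]
3. ∠TEX = 33°  [△EKT]

∠TEX = 33°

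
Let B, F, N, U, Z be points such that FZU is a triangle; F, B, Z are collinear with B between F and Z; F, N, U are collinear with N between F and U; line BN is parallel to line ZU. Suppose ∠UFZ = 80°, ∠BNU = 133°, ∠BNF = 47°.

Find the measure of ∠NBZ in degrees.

1. ∠BFN = 80°  [B on FZ, N on FU]
2. ∠FBN = 53°  [△FBN]
3. ∠NBZ = 127°  [linear pair at B on FZ]

∠NBZ = 127°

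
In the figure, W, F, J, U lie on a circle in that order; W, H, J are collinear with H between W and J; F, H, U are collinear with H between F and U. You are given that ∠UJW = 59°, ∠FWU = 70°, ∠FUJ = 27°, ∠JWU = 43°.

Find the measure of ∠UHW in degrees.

∠UHW = 86°

1. ∠UFW = 59°  [same arc WU]
2. ∠FUW = 51°  [△WFU]
3. ∠UHW = 86°  [△WHU]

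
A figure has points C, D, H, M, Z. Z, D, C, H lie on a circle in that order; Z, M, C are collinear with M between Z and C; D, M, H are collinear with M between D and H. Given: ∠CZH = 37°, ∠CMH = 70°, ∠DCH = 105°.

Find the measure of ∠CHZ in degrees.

1. ∠CDH = 37°  [same arc CH]
2. ∠CHD = 38°  [△DCH]
3. ∠HCZ = 72°  [△CMH]
4. ∠CHZ = 71°  [△ZCH]

∠CHZ = 71°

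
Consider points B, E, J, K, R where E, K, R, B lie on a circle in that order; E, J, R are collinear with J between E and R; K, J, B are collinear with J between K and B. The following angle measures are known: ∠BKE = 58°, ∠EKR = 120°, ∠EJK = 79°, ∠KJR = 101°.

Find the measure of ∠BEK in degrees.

1. ∠KER = 43°  [△EJK]
2. ∠ERK = 17°  [△EKR]
3. ∠EBK = 17°  [same arc EK]
4. ∠BEK = 105°  [△EKB]

∠BEK = 105°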